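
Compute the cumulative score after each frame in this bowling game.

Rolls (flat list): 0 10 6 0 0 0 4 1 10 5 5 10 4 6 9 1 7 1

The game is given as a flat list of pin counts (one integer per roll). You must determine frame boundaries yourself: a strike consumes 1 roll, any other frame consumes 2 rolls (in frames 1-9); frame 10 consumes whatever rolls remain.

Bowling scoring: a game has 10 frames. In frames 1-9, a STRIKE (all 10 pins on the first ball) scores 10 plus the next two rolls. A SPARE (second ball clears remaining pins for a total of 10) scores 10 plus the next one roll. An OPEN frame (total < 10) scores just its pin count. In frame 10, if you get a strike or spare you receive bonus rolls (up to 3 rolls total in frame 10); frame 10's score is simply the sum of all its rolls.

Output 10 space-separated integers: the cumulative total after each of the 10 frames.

Answer: 16 22 22 27 47 67 87 106 123 131

Derivation:
Frame 1: SPARE (0+10=10). 10 + next roll (6) = 16. Cumulative: 16
Frame 2: OPEN (6+0=6). Cumulative: 22
Frame 3: OPEN (0+0=0). Cumulative: 22
Frame 4: OPEN (4+1=5). Cumulative: 27
Frame 5: STRIKE. 10 + next two rolls (5+5) = 20. Cumulative: 47
Frame 6: SPARE (5+5=10). 10 + next roll (10) = 20. Cumulative: 67
Frame 7: STRIKE. 10 + next two rolls (4+6) = 20. Cumulative: 87
Frame 8: SPARE (4+6=10). 10 + next roll (9) = 19. Cumulative: 106
Frame 9: SPARE (9+1=10). 10 + next roll (7) = 17. Cumulative: 123
Frame 10: OPEN. Sum of all frame-10 rolls (7+1) = 8. Cumulative: 131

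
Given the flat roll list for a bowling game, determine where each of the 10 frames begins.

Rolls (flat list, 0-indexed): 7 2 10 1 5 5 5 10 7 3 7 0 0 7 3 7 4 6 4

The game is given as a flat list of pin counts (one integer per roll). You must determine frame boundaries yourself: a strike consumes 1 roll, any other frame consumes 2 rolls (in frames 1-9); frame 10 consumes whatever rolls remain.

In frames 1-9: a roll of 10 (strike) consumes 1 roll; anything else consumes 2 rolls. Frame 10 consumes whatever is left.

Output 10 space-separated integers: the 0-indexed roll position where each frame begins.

Frame 1 starts at roll index 0: rolls=7,2 (sum=9), consumes 2 rolls
Frame 2 starts at roll index 2: roll=10 (strike), consumes 1 roll
Frame 3 starts at roll index 3: rolls=1,5 (sum=6), consumes 2 rolls
Frame 4 starts at roll index 5: rolls=5,5 (sum=10), consumes 2 rolls
Frame 5 starts at roll index 7: roll=10 (strike), consumes 1 roll
Frame 6 starts at roll index 8: rolls=7,3 (sum=10), consumes 2 rolls
Frame 7 starts at roll index 10: rolls=7,0 (sum=7), consumes 2 rolls
Frame 8 starts at roll index 12: rolls=0,7 (sum=7), consumes 2 rolls
Frame 9 starts at roll index 14: rolls=3,7 (sum=10), consumes 2 rolls
Frame 10 starts at roll index 16: 3 remaining rolls

Answer: 0 2 3 5 7 8 10 12 14 16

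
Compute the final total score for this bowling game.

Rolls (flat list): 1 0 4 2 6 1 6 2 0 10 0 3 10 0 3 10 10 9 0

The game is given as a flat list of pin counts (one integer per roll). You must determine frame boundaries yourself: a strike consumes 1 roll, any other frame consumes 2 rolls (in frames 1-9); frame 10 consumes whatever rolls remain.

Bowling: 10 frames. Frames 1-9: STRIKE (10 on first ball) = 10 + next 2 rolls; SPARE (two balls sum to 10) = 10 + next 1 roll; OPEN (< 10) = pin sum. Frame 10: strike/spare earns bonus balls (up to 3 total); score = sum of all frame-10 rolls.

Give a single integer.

Frame 1: OPEN (1+0=1). Cumulative: 1
Frame 2: OPEN (4+2=6). Cumulative: 7
Frame 3: OPEN (6+1=7). Cumulative: 14
Frame 4: OPEN (6+2=8). Cumulative: 22
Frame 5: SPARE (0+10=10). 10 + next roll (0) = 10. Cumulative: 32
Frame 6: OPEN (0+3=3). Cumulative: 35
Frame 7: STRIKE. 10 + next two rolls (0+3) = 13. Cumulative: 48
Frame 8: OPEN (0+3=3). Cumulative: 51
Frame 9: STRIKE. 10 + next two rolls (10+9) = 29. Cumulative: 80
Frame 10: STRIKE. Sum of all frame-10 rolls (10+9+0) = 19. Cumulative: 99

Answer: 99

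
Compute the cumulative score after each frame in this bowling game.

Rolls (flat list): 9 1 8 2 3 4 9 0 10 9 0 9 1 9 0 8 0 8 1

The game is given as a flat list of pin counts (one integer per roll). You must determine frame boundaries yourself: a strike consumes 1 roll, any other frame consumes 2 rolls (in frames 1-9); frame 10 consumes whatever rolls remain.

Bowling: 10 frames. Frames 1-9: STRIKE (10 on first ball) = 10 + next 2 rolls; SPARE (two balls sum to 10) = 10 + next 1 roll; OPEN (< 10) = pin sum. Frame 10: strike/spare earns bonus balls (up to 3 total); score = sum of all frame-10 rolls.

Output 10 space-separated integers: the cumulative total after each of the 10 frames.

Answer: 18 31 38 47 66 75 94 103 111 120

Derivation:
Frame 1: SPARE (9+1=10). 10 + next roll (8) = 18. Cumulative: 18
Frame 2: SPARE (8+2=10). 10 + next roll (3) = 13. Cumulative: 31
Frame 3: OPEN (3+4=7). Cumulative: 38
Frame 4: OPEN (9+0=9). Cumulative: 47
Frame 5: STRIKE. 10 + next two rolls (9+0) = 19. Cumulative: 66
Frame 6: OPEN (9+0=9). Cumulative: 75
Frame 7: SPARE (9+1=10). 10 + next roll (9) = 19. Cumulative: 94
Frame 8: OPEN (9+0=9). Cumulative: 103
Frame 9: OPEN (8+0=8). Cumulative: 111
Frame 10: OPEN. Sum of all frame-10 rolls (8+1) = 9. Cumulative: 120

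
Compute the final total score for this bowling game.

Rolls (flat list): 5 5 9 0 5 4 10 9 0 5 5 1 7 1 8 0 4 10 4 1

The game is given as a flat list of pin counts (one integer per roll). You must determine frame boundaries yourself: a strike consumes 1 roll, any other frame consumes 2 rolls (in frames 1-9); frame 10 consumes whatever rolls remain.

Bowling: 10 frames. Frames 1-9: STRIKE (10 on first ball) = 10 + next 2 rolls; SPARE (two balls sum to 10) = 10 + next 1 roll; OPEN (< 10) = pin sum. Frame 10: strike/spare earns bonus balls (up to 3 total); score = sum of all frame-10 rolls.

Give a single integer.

Frame 1: SPARE (5+5=10). 10 + next roll (9) = 19. Cumulative: 19
Frame 2: OPEN (9+0=9). Cumulative: 28
Frame 3: OPEN (5+4=9). Cumulative: 37
Frame 4: STRIKE. 10 + next two rolls (9+0) = 19. Cumulative: 56
Frame 5: OPEN (9+0=9). Cumulative: 65
Frame 6: SPARE (5+5=10). 10 + next roll (1) = 11. Cumulative: 76
Frame 7: OPEN (1+7=8). Cumulative: 84
Frame 8: OPEN (1+8=9). Cumulative: 93
Frame 9: OPEN (0+4=4). Cumulative: 97
Frame 10: STRIKE. Sum of all frame-10 rolls (10+4+1) = 15. Cumulative: 112

Answer: 112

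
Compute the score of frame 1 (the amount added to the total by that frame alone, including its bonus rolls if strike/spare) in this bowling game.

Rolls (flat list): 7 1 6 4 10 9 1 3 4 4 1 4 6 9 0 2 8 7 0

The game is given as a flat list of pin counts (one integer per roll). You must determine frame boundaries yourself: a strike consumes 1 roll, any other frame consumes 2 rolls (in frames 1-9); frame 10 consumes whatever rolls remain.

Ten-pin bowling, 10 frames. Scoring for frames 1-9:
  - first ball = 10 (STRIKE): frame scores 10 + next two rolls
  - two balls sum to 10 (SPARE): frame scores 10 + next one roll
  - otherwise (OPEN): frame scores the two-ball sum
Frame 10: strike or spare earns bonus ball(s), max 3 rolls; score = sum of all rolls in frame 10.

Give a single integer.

Frame 1: OPEN (7+1=8). Cumulative: 8
Frame 2: SPARE (6+4=10). 10 + next roll (10) = 20. Cumulative: 28
Frame 3: STRIKE. 10 + next two rolls (9+1) = 20. Cumulative: 48

Answer: 8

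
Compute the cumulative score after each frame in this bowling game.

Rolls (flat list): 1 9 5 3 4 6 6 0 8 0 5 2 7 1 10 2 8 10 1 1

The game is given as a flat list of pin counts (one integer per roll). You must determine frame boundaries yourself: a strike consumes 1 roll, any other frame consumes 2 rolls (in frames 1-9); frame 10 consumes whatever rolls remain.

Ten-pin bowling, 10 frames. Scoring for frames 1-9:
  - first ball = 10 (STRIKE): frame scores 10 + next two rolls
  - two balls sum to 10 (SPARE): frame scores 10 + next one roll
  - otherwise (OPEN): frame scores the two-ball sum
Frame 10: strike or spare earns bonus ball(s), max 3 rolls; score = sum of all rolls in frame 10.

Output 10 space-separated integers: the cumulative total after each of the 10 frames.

Frame 1: SPARE (1+9=10). 10 + next roll (5) = 15. Cumulative: 15
Frame 2: OPEN (5+3=8). Cumulative: 23
Frame 3: SPARE (4+6=10). 10 + next roll (6) = 16. Cumulative: 39
Frame 4: OPEN (6+0=6). Cumulative: 45
Frame 5: OPEN (8+0=8). Cumulative: 53
Frame 6: OPEN (5+2=7). Cumulative: 60
Frame 7: OPEN (7+1=8). Cumulative: 68
Frame 8: STRIKE. 10 + next two rolls (2+8) = 20. Cumulative: 88
Frame 9: SPARE (2+8=10). 10 + next roll (10) = 20. Cumulative: 108
Frame 10: STRIKE. Sum of all frame-10 rolls (10+1+1) = 12. Cumulative: 120

Answer: 15 23 39 45 53 60 68 88 108 120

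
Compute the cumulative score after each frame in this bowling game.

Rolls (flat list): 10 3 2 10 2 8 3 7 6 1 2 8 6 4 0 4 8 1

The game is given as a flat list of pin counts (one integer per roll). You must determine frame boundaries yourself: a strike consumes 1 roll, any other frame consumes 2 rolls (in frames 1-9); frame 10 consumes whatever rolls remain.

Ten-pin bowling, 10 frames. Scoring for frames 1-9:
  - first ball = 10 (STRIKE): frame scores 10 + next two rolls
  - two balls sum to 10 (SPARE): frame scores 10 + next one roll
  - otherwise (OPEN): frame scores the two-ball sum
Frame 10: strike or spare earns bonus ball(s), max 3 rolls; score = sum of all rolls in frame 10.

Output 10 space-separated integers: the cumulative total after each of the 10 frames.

Frame 1: STRIKE. 10 + next two rolls (3+2) = 15. Cumulative: 15
Frame 2: OPEN (3+2=5). Cumulative: 20
Frame 3: STRIKE. 10 + next two rolls (2+8) = 20. Cumulative: 40
Frame 4: SPARE (2+8=10). 10 + next roll (3) = 13. Cumulative: 53
Frame 5: SPARE (3+7=10). 10 + next roll (6) = 16. Cumulative: 69
Frame 6: OPEN (6+1=7). Cumulative: 76
Frame 7: SPARE (2+8=10). 10 + next roll (6) = 16. Cumulative: 92
Frame 8: SPARE (6+4=10). 10 + next roll (0) = 10. Cumulative: 102
Frame 9: OPEN (0+4=4). Cumulative: 106
Frame 10: OPEN. Sum of all frame-10 rolls (8+1) = 9. Cumulative: 115

Answer: 15 20 40 53 69 76 92 102 106 115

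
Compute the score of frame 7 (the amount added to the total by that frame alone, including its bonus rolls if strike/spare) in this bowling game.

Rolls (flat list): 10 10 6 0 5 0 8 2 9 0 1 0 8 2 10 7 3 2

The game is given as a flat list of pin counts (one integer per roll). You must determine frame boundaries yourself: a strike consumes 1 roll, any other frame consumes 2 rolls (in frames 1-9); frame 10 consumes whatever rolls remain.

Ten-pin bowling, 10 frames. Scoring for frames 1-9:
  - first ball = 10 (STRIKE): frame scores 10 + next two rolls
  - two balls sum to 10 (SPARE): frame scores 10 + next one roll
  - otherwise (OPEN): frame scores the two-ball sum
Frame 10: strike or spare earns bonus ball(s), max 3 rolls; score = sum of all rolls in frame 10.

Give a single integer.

Answer: 1

Derivation:
Frame 1: STRIKE. 10 + next two rolls (10+6) = 26. Cumulative: 26
Frame 2: STRIKE. 10 + next two rolls (6+0) = 16. Cumulative: 42
Frame 3: OPEN (6+0=6). Cumulative: 48
Frame 4: OPEN (5+0=5). Cumulative: 53
Frame 5: SPARE (8+2=10). 10 + next roll (9) = 19. Cumulative: 72
Frame 6: OPEN (9+0=9). Cumulative: 81
Frame 7: OPEN (1+0=1). Cumulative: 82
Frame 8: SPARE (8+2=10). 10 + next roll (10) = 20. Cumulative: 102
Frame 9: STRIKE. 10 + next two rolls (7+3) = 20. Cumulative: 122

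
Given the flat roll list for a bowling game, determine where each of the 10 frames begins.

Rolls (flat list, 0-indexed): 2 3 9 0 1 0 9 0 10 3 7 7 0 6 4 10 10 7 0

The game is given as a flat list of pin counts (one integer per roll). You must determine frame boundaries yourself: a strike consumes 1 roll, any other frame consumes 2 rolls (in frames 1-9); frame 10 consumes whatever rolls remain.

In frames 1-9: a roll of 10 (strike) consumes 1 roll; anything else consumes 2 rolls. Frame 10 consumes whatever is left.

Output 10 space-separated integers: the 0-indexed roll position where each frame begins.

Answer: 0 2 4 6 8 9 11 13 15 16

Derivation:
Frame 1 starts at roll index 0: rolls=2,3 (sum=5), consumes 2 rolls
Frame 2 starts at roll index 2: rolls=9,0 (sum=9), consumes 2 rolls
Frame 3 starts at roll index 4: rolls=1,0 (sum=1), consumes 2 rolls
Frame 4 starts at roll index 6: rolls=9,0 (sum=9), consumes 2 rolls
Frame 5 starts at roll index 8: roll=10 (strike), consumes 1 roll
Frame 6 starts at roll index 9: rolls=3,7 (sum=10), consumes 2 rolls
Frame 7 starts at roll index 11: rolls=7,0 (sum=7), consumes 2 rolls
Frame 8 starts at roll index 13: rolls=6,4 (sum=10), consumes 2 rolls
Frame 9 starts at roll index 15: roll=10 (strike), consumes 1 roll
Frame 10 starts at roll index 16: 3 remaining rolls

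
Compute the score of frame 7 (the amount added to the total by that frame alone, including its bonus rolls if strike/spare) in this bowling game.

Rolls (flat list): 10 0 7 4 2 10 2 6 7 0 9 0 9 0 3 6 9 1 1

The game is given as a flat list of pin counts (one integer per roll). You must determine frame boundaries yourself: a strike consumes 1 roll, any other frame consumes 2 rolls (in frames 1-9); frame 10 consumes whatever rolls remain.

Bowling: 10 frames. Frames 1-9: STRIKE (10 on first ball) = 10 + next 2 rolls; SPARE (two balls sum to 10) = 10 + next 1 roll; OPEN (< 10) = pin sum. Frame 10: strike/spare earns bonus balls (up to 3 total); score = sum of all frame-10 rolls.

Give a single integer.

Frame 1: STRIKE. 10 + next two rolls (0+7) = 17. Cumulative: 17
Frame 2: OPEN (0+7=7). Cumulative: 24
Frame 3: OPEN (4+2=6). Cumulative: 30
Frame 4: STRIKE. 10 + next two rolls (2+6) = 18. Cumulative: 48
Frame 5: OPEN (2+6=8). Cumulative: 56
Frame 6: OPEN (7+0=7). Cumulative: 63
Frame 7: OPEN (9+0=9). Cumulative: 72
Frame 8: OPEN (9+0=9). Cumulative: 81
Frame 9: OPEN (3+6=9). Cumulative: 90

Answer: 9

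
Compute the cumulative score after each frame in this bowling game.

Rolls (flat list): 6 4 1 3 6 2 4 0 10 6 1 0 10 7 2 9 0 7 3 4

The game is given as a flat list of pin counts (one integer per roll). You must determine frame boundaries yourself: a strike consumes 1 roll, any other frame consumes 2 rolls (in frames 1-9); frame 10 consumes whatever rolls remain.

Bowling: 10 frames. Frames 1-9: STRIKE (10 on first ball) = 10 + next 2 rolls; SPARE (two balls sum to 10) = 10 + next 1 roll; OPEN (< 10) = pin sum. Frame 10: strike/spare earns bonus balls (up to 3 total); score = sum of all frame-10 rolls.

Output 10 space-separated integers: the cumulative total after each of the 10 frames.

Frame 1: SPARE (6+4=10). 10 + next roll (1) = 11. Cumulative: 11
Frame 2: OPEN (1+3=4). Cumulative: 15
Frame 3: OPEN (6+2=8). Cumulative: 23
Frame 4: OPEN (4+0=4). Cumulative: 27
Frame 5: STRIKE. 10 + next two rolls (6+1) = 17. Cumulative: 44
Frame 6: OPEN (6+1=7). Cumulative: 51
Frame 7: SPARE (0+10=10). 10 + next roll (7) = 17. Cumulative: 68
Frame 8: OPEN (7+2=9). Cumulative: 77
Frame 9: OPEN (9+0=9). Cumulative: 86
Frame 10: SPARE. Sum of all frame-10 rolls (7+3+4) = 14. Cumulative: 100

Answer: 11 15 23 27 44 51 68 77 86 100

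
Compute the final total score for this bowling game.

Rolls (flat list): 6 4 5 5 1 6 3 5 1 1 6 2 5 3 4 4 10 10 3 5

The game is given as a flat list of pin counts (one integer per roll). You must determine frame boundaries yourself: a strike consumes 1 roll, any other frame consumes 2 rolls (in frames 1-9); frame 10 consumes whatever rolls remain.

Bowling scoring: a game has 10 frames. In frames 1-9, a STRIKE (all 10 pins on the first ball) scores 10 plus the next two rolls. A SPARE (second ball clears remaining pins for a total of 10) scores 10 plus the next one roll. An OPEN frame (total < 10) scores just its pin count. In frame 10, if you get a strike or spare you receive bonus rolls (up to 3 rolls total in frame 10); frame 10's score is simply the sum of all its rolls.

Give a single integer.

Frame 1: SPARE (6+4=10). 10 + next roll (5) = 15. Cumulative: 15
Frame 2: SPARE (5+5=10). 10 + next roll (1) = 11. Cumulative: 26
Frame 3: OPEN (1+6=7). Cumulative: 33
Frame 4: OPEN (3+5=8). Cumulative: 41
Frame 5: OPEN (1+1=2). Cumulative: 43
Frame 6: OPEN (6+2=8). Cumulative: 51
Frame 7: OPEN (5+3=8). Cumulative: 59
Frame 8: OPEN (4+4=8). Cumulative: 67
Frame 9: STRIKE. 10 + next two rolls (10+3) = 23. Cumulative: 90
Frame 10: STRIKE. Sum of all frame-10 rolls (10+3+5) = 18. Cumulative: 108

Answer: 108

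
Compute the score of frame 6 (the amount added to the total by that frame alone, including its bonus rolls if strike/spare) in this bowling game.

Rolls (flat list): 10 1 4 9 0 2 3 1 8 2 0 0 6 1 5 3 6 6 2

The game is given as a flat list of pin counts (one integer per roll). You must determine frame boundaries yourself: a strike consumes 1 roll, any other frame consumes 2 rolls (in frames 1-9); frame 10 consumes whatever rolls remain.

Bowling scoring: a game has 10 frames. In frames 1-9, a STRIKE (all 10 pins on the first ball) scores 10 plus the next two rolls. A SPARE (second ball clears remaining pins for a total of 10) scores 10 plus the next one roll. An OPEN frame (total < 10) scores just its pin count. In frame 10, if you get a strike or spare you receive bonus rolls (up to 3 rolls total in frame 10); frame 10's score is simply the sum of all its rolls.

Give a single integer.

Answer: 2

Derivation:
Frame 1: STRIKE. 10 + next two rolls (1+4) = 15. Cumulative: 15
Frame 2: OPEN (1+4=5). Cumulative: 20
Frame 3: OPEN (9+0=9). Cumulative: 29
Frame 4: OPEN (2+3=5). Cumulative: 34
Frame 5: OPEN (1+8=9). Cumulative: 43
Frame 6: OPEN (2+0=2). Cumulative: 45
Frame 7: OPEN (0+6=6). Cumulative: 51
Frame 8: OPEN (1+5=6). Cumulative: 57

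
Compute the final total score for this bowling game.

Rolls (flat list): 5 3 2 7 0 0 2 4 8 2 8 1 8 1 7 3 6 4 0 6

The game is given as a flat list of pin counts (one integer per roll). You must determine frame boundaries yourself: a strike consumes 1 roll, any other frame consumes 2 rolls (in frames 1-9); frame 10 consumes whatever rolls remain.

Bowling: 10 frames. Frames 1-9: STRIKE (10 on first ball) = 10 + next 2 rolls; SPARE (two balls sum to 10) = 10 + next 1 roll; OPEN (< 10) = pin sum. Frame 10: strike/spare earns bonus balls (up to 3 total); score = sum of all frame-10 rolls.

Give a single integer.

Answer: 91

Derivation:
Frame 1: OPEN (5+3=8). Cumulative: 8
Frame 2: OPEN (2+7=9). Cumulative: 17
Frame 3: OPEN (0+0=0). Cumulative: 17
Frame 4: OPEN (2+4=6). Cumulative: 23
Frame 5: SPARE (8+2=10). 10 + next roll (8) = 18. Cumulative: 41
Frame 6: OPEN (8+1=9). Cumulative: 50
Frame 7: OPEN (8+1=9). Cumulative: 59
Frame 8: SPARE (7+3=10). 10 + next roll (6) = 16. Cumulative: 75
Frame 9: SPARE (6+4=10). 10 + next roll (0) = 10. Cumulative: 85
Frame 10: OPEN. Sum of all frame-10 rolls (0+6) = 6. Cumulative: 91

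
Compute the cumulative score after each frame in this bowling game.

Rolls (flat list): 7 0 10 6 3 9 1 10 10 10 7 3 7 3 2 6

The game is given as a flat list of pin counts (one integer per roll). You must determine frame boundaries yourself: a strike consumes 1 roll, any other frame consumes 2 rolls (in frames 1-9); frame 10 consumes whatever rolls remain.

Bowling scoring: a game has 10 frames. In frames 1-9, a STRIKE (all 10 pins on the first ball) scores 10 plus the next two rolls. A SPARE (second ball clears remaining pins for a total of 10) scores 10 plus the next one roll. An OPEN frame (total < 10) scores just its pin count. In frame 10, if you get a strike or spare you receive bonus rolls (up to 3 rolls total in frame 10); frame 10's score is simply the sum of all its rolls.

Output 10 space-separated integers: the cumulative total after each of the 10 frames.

Frame 1: OPEN (7+0=7). Cumulative: 7
Frame 2: STRIKE. 10 + next two rolls (6+3) = 19. Cumulative: 26
Frame 3: OPEN (6+3=9). Cumulative: 35
Frame 4: SPARE (9+1=10). 10 + next roll (10) = 20. Cumulative: 55
Frame 5: STRIKE. 10 + next two rolls (10+10) = 30. Cumulative: 85
Frame 6: STRIKE. 10 + next two rolls (10+7) = 27. Cumulative: 112
Frame 7: STRIKE. 10 + next two rolls (7+3) = 20. Cumulative: 132
Frame 8: SPARE (7+3=10). 10 + next roll (7) = 17. Cumulative: 149
Frame 9: SPARE (7+3=10). 10 + next roll (2) = 12. Cumulative: 161
Frame 10: OPEN. Sum of all frame-10 rolls (2+6) = 8. Cumulative: 169

Answer: 7 26 35 55 85 112 132 149 161 169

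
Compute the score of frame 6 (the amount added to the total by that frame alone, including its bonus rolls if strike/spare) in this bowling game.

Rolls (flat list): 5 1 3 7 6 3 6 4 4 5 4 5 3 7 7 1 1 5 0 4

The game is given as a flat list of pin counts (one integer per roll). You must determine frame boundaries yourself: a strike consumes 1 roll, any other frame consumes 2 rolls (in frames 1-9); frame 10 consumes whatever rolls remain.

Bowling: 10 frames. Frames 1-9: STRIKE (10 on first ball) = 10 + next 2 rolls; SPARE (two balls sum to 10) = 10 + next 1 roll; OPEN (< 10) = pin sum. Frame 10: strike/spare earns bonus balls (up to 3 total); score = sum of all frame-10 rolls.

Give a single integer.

Frame 1: OPEN (5+1=6). Cumulative: 6
Frame 2: SPARE (3+7=10). 10 + next roll (6) = 16. Cumulative: 22
Frame 3: OPEN (6+3=9). Cumulative: 31
Frame 4: SPARE (6+4=10). 10 + next roll (4) = 14. Cumulative: 45
Frame 5: OPEN (4+5=9). Cumulative: 54
Frame 6: OPEN (4+5=9). Cumulative: 63
Frame 7: SPARE (3+7=10). 10 + next roll (7) = 17. Cumulative: 80
Frame 8: OPEN (7+1=8). Cumulative: 88

Answer: 9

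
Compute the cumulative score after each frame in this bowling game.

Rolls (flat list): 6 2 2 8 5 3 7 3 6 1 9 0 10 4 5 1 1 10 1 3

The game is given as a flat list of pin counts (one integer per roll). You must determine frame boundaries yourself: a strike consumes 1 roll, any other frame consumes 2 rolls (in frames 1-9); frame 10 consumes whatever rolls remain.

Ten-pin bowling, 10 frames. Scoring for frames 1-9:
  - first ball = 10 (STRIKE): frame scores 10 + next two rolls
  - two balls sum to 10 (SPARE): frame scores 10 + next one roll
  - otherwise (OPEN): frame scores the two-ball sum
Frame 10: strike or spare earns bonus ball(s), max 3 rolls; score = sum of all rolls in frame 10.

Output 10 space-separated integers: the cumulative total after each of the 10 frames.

Answer: 8 23 31 47 54 63 82 91 93 107

Derivation:
Frame 1: OPEN (6+2=8). Cumulative: 8
Frame 2: SPARE (2+8=10). 10 + next roll (5) = 15. Cumulative: 23
Frame 3: OPEN (5+3=8). Cumulative: 31
Frame 4: SPARE (7+3=10). 10 + next roll (6) = 16. Cumulative: 47
Frame 5: OPEN (6+1=7). Cumulative: 54
Frame 6: OPEN (9+0=9). Cumulative: 63
Frame 7: STRIKE. 10 + next two rolls (4+5) = 19. Cumulative: 82
Frame 8: OPEN (4+5=9). Cumulative: 91
Frame 9: OPEN (1+1=2). Cumulative: 93
Frame 10: STRIKE. Sum of all frame-10 rolls (10+1+3) = 14. Cumulative: 107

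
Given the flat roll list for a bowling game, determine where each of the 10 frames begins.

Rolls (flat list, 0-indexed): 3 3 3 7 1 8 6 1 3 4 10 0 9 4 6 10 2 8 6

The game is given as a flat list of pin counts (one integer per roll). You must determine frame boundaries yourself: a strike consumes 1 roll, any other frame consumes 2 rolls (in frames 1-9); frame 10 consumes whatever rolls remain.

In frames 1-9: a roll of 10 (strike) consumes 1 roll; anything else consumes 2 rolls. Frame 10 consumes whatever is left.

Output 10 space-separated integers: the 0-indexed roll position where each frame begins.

Answer: 0 2 4 6 8 10 11 13 15 16

Derivation:
Frame 1 starts at roll index 0: rolls=3,3 (sum=6), consumes 2 rolls
Frame 2 starts at roll index 2: rolls=3,7 (sum=10), consumes 2 rolls
Frame 3 starts at roll index 4: rolls=1,8 (sum=9), consumes 2 rolls
Frame 4 starts at roll index 6: rolls=6,1 (sum=7), consumes 2 rolls
Frame 5 starts at roll index 8: rolls=3,4 (sum=7), consumes 2 rolls
Frame 6 starts at roll index 10: roll=10 (strike), consumes 1 roll
Frame 7 starts at roll index 11: rolls=0,9 (sum=9), consumes 2 rolls
Frame 8 starts at roll index 13: rolls=4,6 (sum=10), consumes 2 rolls
Frame 9 starts at roll index 15: roll=10 (strike), consumes 1 roll
Frame 10 starts at roll index 16: 3 remaining rolls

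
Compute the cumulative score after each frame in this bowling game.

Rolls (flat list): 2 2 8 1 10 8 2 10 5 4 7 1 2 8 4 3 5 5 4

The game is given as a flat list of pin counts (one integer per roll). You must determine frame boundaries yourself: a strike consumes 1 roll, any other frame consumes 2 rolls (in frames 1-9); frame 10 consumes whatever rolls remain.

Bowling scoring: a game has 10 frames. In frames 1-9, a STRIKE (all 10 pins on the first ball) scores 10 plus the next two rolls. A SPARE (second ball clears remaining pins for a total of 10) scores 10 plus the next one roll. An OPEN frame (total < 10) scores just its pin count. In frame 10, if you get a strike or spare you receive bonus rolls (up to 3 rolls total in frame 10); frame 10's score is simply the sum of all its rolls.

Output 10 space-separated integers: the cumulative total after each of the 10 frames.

Frame 1: OPEN (2+2=4). Cumulative: 4
Frame 2: OPEN (8+1=9). Cumulative: 13
Frame 3: STRIKE. 10 + next two rolls (8+2) = 20. Cumulative: 33
Frame 4: SPARE (8+2=10). 10 + next roll (10) = 20. Cumulative: 53
Frame 5: STRIKE. 10 + next two rolls (5+4) = 19. Cumulative: 72
Frame 6: OPEN (5+4=9). Cumulative: 81
Frame 7: OPEN (7+1=8). Cumulative: 89
Frame 8: SPARE (2+8=10). 10 + next roll (4) = 14. Cumulative: 103
Frame 9: OPEN (4+3=7). Cumulative: 110
Frame 10: SPARE. Sum of all frame-10 rolls (5+5+4) = 14. Cumulative: 124

Answer: 4 13 33 53 72 81 89 103 110 124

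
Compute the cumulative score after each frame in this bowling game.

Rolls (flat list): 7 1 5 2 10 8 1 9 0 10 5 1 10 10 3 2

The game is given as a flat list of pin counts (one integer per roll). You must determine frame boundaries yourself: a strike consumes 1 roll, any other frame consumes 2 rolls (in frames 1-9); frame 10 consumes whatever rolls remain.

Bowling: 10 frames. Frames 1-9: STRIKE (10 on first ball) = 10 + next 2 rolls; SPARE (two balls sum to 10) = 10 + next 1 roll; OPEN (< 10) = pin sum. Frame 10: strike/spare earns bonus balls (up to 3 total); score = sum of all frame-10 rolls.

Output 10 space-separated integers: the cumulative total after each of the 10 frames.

Frame 1: OPEN (7+1=8). Cumulative: 8
Frame 2: OPEN (5+2=7). Cumulative: 15
Frame 3: STRIKE. 10 + next two rolls (8+1) = 19. Cumulative: 34
Frame 4: OPEN (8+1=9). Cumulative: 43
Frame 5: OPEN (9+0=9). Cumulative: 52
Frame 6: STRIKE. 10 + next two rolls (5+1) = 16. Cumulative: 68
Frame 7: OPEN (5+1=6). Cumulative: 74
Frame 8: STRIKE. 10 + next two rolls (10+3) = 23. Cumulative: 97
Frame 9: STRIKE. 10 + next two rolls (3+2) = 15. Cumulative: 112
Frame 10: OPEN. Sum of all frame-10 rolls (3+2) = 5. Cumulative: 117

Answer: 8 15 34 43 52 68 74 97 112 117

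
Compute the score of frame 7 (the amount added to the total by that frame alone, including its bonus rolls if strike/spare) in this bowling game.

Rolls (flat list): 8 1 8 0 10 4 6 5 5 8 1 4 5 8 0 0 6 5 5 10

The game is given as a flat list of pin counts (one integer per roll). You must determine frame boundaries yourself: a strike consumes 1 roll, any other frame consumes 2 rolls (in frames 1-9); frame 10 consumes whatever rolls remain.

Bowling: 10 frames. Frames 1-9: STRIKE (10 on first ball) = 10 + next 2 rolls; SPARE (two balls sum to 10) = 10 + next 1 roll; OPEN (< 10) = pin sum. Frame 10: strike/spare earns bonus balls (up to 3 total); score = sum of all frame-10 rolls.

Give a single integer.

Answer: 9

Derivation:
Frame 1: OPEN (8+1=9). Cumulative: 9
Frame 2: OPEN (8+0=8). Cumulative: 17
Frame 3: STRIKE. 10 + next two rolls (4+6) = 20. Cumulative: 37
Frame 4: SPARE (4+6=10). 10 + next roll (5) = 15. Cumulative: 52
Frame 5: SPARE (5+5=10). 10 + next roll (8) = 18. Cumulative: 70
Frame 6: OPEN (8+1=9). Cumulative: 79
Frame 7: OPEN (4+5=9). Cumulative: 88
Frame 8: OPEN (8+0=8). Cumulative: 96
Frame 9: OPEN (0+6=6). Cumulative: 102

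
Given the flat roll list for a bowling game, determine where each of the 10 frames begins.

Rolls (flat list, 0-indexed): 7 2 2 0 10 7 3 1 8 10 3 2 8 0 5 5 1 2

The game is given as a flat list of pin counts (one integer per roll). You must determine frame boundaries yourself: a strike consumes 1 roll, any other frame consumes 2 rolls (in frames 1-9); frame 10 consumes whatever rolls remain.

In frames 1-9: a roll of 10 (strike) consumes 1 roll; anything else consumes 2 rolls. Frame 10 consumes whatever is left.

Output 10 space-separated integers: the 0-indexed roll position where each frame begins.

Frame 1 starts at roll index 0: rolls=7,2 (sum=9), consumes 2 rolls
Frame 2 starts at roll index 2: rolls=2,0 (sum=2), consumes 2 rolls
Frame 3 starts at roll index 4: roll=10 (strike), consumes 1 roll
Frame 4 starts at roll index 5: rolls=7,3 (sum=10), consumes 2 rolls
Frame 5 starts at roll index 7: rolls=1,8 (sum=9), consumes 2 rolls
Frame 6 starts at roll index 9: roll=10 (strike), consumes 1 roll
Frame 7 starts at roll index 10: rolls=3,2 (sum=5), consumes 2 rolls
Frame 8 starts at roll index 12: rolls=8,0 (sum=8), consumes 2 rolls
Frame 9 starts at roll index 14: rolls=5,5 (sum=10), consumes 2 rolls
Frame 10 starts at roll index 16: 2 remaining rolls

Answer: 0 2 4 5 7 9 10 12 14 16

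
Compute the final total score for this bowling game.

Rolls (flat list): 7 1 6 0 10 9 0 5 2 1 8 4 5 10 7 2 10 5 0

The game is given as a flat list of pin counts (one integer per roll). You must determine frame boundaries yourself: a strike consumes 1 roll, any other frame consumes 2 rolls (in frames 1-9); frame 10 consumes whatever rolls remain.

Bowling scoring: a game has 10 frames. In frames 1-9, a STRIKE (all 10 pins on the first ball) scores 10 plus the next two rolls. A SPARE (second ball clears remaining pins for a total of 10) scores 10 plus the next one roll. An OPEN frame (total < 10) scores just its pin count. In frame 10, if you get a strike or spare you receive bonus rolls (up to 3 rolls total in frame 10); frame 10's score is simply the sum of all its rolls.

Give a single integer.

Frame 1: OPEN (7+1=8). Cumulative: 8
Frame 2: OPEN (6+0=6). Cumulative: 14
Frame 3: STRIKE. 10 + next two rolls (9+0) = 19. Cumulative: 33
Frame 4: OPEN (9+0=9). Cumulative: 42
Frame 5: OPEN (5+2=7). Cumulative: 49
Frame 6: OPEN (1+8=9). Cumulative: 58
Frame 7: OPEN (4+5=9). Cumulative: 67
Frame 8: STRIKE. 10 + next two rolls (7+2) = 19. Cumulative: 86
Frame 9: OPEN (7+2=9). Cumulative: 95
Frame 10: STRIKE. Sum of all frame-10 rolls (10+5+0) = 15. Cumulative: 110

Answer: 110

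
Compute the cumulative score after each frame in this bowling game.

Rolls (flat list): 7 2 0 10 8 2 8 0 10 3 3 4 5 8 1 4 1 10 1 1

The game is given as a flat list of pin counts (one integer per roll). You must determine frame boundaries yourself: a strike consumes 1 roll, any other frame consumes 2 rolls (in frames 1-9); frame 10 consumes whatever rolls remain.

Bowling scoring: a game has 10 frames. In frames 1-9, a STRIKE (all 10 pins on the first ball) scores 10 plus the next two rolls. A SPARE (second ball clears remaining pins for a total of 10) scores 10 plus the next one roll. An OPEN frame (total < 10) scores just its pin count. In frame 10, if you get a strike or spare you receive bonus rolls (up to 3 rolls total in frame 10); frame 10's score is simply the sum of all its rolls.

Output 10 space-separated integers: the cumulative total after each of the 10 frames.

Frame 1: OPEN (7+2=9). Cumulative: 9
Frame 2: SPARE (0+10=10). 10 + next roll (8) = 18. Cumulative: 27
Frame 3: SPARE (8+2=10). 10 + next roll (8) = 18. Cumulative: 45
Frame 4: OPEN (8+0=8). Cumulative: 53
Frame 5: STRIKE. 10 + next two rolls (3+3) = 16. Cumulative: 69
Frame 6: OPEN (3+3=6). Cumulative: 75
Frame 7: OPEN (4+5=9). Cumulative: 84
Frame 8: OPEN (8+1=9). Cumulative: 93
Frame 9: OPEN (4+1=5). Cumulative: 98
Frame 10: STRIKE. Sum of all frame-10 rolls (10+1+1) = 12. Cumulative: 110

Answer: 9 27 45 53 69 75 84 93 98 110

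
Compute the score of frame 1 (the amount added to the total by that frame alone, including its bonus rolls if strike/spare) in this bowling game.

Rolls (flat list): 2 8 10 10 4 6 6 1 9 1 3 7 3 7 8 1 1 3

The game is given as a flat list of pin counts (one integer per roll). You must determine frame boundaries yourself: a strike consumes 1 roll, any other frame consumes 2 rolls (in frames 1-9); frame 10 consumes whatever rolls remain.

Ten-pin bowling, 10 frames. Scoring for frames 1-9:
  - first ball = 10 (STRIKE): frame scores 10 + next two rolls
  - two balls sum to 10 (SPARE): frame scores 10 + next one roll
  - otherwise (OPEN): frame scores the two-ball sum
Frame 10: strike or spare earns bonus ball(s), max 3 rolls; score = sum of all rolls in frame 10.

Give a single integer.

Answer: 20

Derivation:
Frame 1: SPARE (2+8=10). 10 + next roll (10) = 20. Cumulative: 20
Frame 2: STRIKE. 10 + next two rolls (10+4) = 24. Cumulative: 44
Frame 3: STRIKE. 10 + next two rolls (4+6) = 20. Cumulative: 64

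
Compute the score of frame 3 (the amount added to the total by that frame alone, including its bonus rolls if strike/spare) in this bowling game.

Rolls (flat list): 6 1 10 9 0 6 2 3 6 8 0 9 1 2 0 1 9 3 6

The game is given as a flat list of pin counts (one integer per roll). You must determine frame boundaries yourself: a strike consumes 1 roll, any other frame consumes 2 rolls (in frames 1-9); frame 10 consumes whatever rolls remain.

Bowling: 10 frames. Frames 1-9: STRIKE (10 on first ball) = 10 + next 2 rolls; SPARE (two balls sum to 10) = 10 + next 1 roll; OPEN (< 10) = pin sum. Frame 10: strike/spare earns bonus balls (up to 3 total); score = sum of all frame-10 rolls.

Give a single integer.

Answer: 9

Derivation:
Frame 1: OPEN (6+1=7). Cumulative: 7
Frame 2: STRIKE. 10 + next two rolls (9+0) = 19. Cumulative: 26
Frame 3: OPEN (9+0=9). Cumulative: 35
Frame 4: OPEN (6+2=8). Cumulative: 43
Frame 5: OPEN (3+6=9). Cumulative: 52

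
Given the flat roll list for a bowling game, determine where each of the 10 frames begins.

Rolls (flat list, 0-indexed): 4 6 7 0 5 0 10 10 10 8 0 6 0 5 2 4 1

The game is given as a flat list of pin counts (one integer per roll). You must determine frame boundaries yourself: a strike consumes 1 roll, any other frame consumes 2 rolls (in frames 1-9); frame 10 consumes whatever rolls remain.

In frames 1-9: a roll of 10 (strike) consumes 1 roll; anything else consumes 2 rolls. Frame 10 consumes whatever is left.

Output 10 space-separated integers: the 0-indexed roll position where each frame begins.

Answer: 0 2 4 6 7 8 9 11 13 15

Derivation:
Frame 1 starts at roll index 0: rolls=4,6 (sum=10), consumes 2 rolls
Frame 2 starts at roll index 2: rolls=7,0 (sum=7), consumes 2 rolls
Frame 3 starts at roll index 4: rolls=5,0 (sum=5), consumes 2 rolls
Frame 4 starts at roll index 6: roll=10 (strike), consumes 1 roll
Frame 5 starts at roll index 7: roll=10 (strike), consumes 1 roll
Frame 6 starts at roll index 8: roll=10 (strike), consumes 1 roll
Frame 7 starts at roll index 9: rolls=8,0 (sum=8), consumes 2 rolls
Frame 8 starts at roll index 11: rolls=6,0 (sum=6), consumes 2 rolls
Frame 9 starts at roll index 13: rolls=5,2 (sum=7), consumes 2 rolls
Frame 10 starts at roll index 15: 2 remaining rolls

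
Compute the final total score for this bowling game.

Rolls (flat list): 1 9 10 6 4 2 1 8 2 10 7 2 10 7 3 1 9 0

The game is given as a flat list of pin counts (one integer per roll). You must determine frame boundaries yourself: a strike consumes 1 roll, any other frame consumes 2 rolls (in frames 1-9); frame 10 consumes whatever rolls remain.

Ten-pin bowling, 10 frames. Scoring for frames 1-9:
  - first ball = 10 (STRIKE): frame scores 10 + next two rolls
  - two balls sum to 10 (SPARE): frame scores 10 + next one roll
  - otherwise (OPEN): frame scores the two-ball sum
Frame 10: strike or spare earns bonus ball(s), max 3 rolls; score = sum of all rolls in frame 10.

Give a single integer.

Frame 1: SPARE (1+9=10). 10 + next roll (10) = 20. Cumulative: 20
Frame 2: STRIKE. 10 + next two rolls (6+4) = 20. Cumulative: 40
Frame 3: SPARE (6+4=10). 10 + next roll (2) = 12. Cumulative: 52
Frame 4: OPEN (2+1=3). Cumulative: 55
Frame 5: SPARE (8+2=10). 10 + next roll (10) = 20. Cumulative: 75
Frame 6: STRIKE. 10 + next two rolls (7+2) = 19. Cumulative: 94
Frame 7: OPEN (7+2=9). Cumulative: 103
Frame 8: STRIKE. 10 + next two rolls (7+3) = 20. Cumulative: 123
Frame 9: SPARE (7+3=10). 10 + next roll (1) = 11. Cumulative: 134
Frame 10: SPARE. Sum of all frame-10 rolls (1+9+0) = 10. Cumulative: 144

Answer: 144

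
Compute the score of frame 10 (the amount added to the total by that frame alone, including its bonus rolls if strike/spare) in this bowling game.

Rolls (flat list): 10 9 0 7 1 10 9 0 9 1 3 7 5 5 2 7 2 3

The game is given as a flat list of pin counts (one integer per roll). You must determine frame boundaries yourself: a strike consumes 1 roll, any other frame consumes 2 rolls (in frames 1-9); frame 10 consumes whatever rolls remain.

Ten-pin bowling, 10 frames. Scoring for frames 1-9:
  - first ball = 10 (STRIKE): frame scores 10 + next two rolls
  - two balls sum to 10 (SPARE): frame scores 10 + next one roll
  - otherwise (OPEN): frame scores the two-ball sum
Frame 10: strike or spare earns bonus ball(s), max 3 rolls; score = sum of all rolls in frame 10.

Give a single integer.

Frame 1: STRIKE. 10 + next two rolls (9+0) = 19. Cumulative: 19
Frame 2: OPEN (9+0=9). Cumulative: 28
Frame 3: OPEN (7+1=8). Cumulative: 36
Frame 4: STRIKE. 10 + next two rolls (9+0) = 19. Cumulative: 55
Frame 5: OPEN (9+0=9). Cumulative: 64
Frame 6: SPARE (9+1=10). 10 + next roll (3) = 13. Cumulative: 77
Frame 7: SPARE (3+7=10). 10 + next roll (5) = 15. Cumulative: 92
Frame 8: SPARE (5+5=10). 10 + next roll (2) = 12. Cumulative: 104
Frame 9: OPEN (2+7=9). Cumulative: 113
Frame 10: OPEN. Sum of all frame-10 rolls (2+3) = 5. Cumulative: 118

Answer: 5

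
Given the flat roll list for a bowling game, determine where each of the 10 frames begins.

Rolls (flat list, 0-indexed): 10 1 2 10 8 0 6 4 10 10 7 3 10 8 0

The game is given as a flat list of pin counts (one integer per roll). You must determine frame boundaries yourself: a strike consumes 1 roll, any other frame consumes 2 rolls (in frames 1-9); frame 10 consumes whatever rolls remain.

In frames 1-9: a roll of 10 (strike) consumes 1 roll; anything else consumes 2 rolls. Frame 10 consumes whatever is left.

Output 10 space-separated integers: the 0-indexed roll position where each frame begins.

Answer: 0 1 3 4 6 8 9 10 12 13

Derivation:
Frame 1 starts at roll index 0: roll=10 (strike), consumes 1 roll
Frame 2 starts at roll index 1: rolls=1,2 (sum=3), consumes 2 rolls
Frame 3 starts at roll index 3: roll=10 (strike), consumes 1 roll
Frame 4 starts at roll index 4: rolls=8,0 (sum=8), consumes 2 rolls
Frame 5 starts at roll index 6: rolls=6,4 (sum=10), consumes 2 rolls
Frame 6 starts at roll index 8: roll=10 (strike), consumes 1 roll
Frame 7 starts at roll index 9: roll=10 (strike), consumes 1 roll
Frame 8 starts at roll index 10: rolls=7,3 (sum=10), consumes 2 rolls
Frame 9 starts at roll index 12: roll=10 (strike), consumes 1 roll
Frame 10 starts at roll index 13: 2 remaining rolls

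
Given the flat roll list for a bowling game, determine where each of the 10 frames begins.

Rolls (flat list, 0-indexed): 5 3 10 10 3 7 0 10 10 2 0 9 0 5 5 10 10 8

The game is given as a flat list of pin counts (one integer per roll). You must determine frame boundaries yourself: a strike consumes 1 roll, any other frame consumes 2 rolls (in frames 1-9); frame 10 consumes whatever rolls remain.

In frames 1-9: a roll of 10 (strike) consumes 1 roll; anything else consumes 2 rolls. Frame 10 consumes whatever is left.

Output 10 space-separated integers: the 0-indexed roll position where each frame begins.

Answer: 0 2 3 4 6 8 9 11 13 15

Derivation:
Frame 1 starts at roll index 0: rolls=5,3 (sum=8), consumes 2 rolls
Frame 2 starts at roll index 2: roll=10 (strike), consumes 1 roll
Frame 3 starts at roll index 3: roll=10 (strike), consumes 1 roll
Frame 4 starts at roll index 4: rolls=3,7 (sum=10), consumes 2 rolls
Frame 5 starts at roll index 6: rolls=0,10 (sum=10), consumes 2 rolls
Frame 6 starts at roll index 8: roll=10 (strike), consumes 1 roll
Frame 7 starts at roll index 9: rolls=2,0 (sum=2), consumes 2 rolls
Frame 8 starts at roll index 11: rolls=9,0 (sum=9), consumes 2 rolls
Frame 9 starts at roll index 13: rolls=5,5 (sum=10), consumes 2 rolls
Frame 10 starts at roll index 15: 3 remaining rolls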